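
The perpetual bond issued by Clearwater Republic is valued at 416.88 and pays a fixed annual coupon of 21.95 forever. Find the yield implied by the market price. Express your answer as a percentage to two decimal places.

P = C/r ⇒ r = C/P = 21.95/416.88 = 0.052653

5.27%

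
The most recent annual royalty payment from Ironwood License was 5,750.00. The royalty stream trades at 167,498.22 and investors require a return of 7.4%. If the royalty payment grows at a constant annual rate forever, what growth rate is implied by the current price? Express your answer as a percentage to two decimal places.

3.84%

P = D₀(1+g)/(r−g) ⇒ P(r−g) = D₀(1+g) ⇒ g(P+D₀) = P·r − D₀
g = (P·r − D₀)/(P + D₀) = (167,498.22×0.074 − 5,750.00) / (167,498.22 + 5,750.00) = 0.038355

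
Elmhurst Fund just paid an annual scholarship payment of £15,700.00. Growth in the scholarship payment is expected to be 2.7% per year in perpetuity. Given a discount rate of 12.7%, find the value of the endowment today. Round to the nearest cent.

D₁ = D₀ × (1 + g) = £15,700.00 × 1.027 = £16,123.9000
Growing perpetuity: P = D₁ / (r − g) = £16,123.9000 / (0.127 − 0.027) = £161,239.00

£161239.00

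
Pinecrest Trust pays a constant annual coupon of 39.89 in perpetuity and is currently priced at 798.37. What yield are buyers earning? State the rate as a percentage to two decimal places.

5.00%

P = C/r ⇒ r = C/P = 39.89/798.37 = 0.049964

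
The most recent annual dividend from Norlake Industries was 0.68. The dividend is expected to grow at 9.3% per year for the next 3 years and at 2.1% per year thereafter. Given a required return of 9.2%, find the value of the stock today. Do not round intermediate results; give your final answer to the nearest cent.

D_1 = 0.74324
D_2 = 0.81236
D_3 = 0.88791
Terminal value at year 3: TV = D_3×(1+g_2)/(r−g_2) = 0.90656/0.071 = 12.76841
P_0 = D_1/(1+r)^1 + D_2/(1+r)^2 + D_3/(1+r)^3 + TV/(1+r)^3
    = 0.68062 + 0.68125 + 0.68187 + 9.80548 = 11.84922

11.85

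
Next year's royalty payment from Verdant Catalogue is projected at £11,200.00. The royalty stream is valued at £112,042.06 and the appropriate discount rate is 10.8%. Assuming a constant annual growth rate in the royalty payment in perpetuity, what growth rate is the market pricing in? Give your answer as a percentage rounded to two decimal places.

P = D₁/(r−g) ⇒ g = r − D₁/P = 0.108 − £11,200.00/£112,042.06 = 0.008038

0.80%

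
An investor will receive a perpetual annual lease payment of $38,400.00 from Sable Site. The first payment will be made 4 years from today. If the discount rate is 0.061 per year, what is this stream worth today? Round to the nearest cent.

$527054.15

Value at end of year 3: C / r = $38,400.00 / 0.061 = $629,508.1967
Discount to today: PV = $629,508.1967 / (1 + 0.061)^3 = $629,508.1967 / 1.194390 = $527,054.15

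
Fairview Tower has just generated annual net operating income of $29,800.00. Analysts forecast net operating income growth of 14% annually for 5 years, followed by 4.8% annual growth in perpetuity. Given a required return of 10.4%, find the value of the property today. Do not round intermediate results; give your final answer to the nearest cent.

D_1 = 33972.00000
D_2 = 38728.08000
D_3 = 44150.01120
D_4 = 50331.01277
D_5 = 57377.35456
Terminal value at year 5: TV = D_5×(1+g_2)/(r−g_2) = 60131.46757/0.056 = 1073776.20668
P_0 = D_1/(1+r)^1 + D_2/(1+r)^2 + D_3/(1+r)^3 + D_4/(1+r)^4 + D_5/(1+r)^5 + TV/(1+r)^5
    = 30771.73913 + 31775.16541 + 32811.31210 + 33881.24619 + 34986.06944 + 654739.29953 = 818964.83180

$818964.83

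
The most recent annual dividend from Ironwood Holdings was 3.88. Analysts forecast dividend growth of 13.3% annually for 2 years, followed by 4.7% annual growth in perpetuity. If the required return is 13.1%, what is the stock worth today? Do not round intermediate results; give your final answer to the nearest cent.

56.31

D_1 = 4.39604
D_2 = 4.98071
Terminal value at year 2: TV = D_2×(1+g_2)/(r−g_2) = 5.21481/0.084 = 62.08103
P_0 = D_1/(1+r)^1 + D_2/(1+r)^2 + TV/(1+r)^2
    = 3.88686 + 3.89373 + 48.53262 = 56.31322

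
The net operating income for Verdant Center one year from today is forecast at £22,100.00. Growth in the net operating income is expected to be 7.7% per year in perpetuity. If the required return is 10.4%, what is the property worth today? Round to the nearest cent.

£818518.52

Growing perpetuity: P = D₁ / (r − g) = £22,100.0000 / (0.104 − 0.077) = £818,518.52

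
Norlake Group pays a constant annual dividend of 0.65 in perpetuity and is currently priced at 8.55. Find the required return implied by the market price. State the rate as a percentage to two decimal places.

7.60%

P = C/r ⇒ r = C/P = 0.65/8.55 = 0.076023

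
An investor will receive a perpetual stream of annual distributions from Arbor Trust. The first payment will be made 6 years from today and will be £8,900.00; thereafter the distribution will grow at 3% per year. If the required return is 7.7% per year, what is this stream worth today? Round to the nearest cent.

Value at end of year 5: C₁ / (r − g) = £8,900.00 / (0.077 − 0.03) = £189,361.7021
Discount to today: PV = £189,361.7021 / (1 + 0.077)^5 = £189,361.7021 / 1.449034 = £130,681.36

£130681.36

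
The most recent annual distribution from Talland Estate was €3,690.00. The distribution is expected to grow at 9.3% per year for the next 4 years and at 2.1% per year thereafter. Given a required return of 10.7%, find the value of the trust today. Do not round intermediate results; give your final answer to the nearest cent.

D_1 = 4033.17000
D_2 = 4408.25481
D_3 = 4818.22251
D_4 = 5266.31720
Terminal value at year 4: TV = D_4×(1+g_2)/(r−g_2) = 5376.90986/0.086 = 62522.20769
P_0 = D_1/(1+r)^1 + D_2/(1+r)^2 + D_3/(1+r)^3 + D_4/(1+r)^4 + TV/(1+r)^4
    = 3643.33333 + 3597.25685 + 3551.76309 + 3506.84467 + 41633.58619 = 55932.78413

€55932.78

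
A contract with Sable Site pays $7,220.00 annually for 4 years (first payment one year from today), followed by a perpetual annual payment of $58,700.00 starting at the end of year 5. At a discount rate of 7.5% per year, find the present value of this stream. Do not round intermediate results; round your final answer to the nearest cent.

PV of 4-year annuity: $7,220.00 × [1 − (1+0.075)^−4] / 0.075 = 24182.13567
Perpetuity value at year 4: $58,700.00 / 0.075 = 782666.66667
PV of perpetuity: 782666.66667 / (1+0.075)^4 = 586061.21464
Total PV = 24182.13567 + 586061.21464 = 610243.35031

$610243.35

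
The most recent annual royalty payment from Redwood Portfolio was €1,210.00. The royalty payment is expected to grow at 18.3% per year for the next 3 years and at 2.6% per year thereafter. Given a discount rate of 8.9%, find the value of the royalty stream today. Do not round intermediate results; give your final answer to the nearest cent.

D_1 = 1431.43000
D_2 = 1693.38169
D_3 = 2003.27054
Terminal value at year 3: TV = D_3×(1+g_2)/(r−g_2) = 2055.35557/0.063 = 32624.69164
P_0 = D_1/(1+r)^1 + D_2/(1+r)^2 + D_3/(1+r)^3 + TV/(1+r)^3
    = 1314.44444 + 1427.90430 + 1551.15774 + 25261.71181 = 29555.21829

€29555.22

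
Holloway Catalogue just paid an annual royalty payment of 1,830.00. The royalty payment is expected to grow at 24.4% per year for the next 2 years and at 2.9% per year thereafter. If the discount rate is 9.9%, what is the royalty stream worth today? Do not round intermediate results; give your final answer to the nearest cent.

38884.02

D_1 = 2276.52000
D_2 = 2831.99088
Terminal value at year 2: TV = D_2×(1+g_2)/(r−g_2) = 2914.11862/0.07 = 41630.26594
P_0 = D_1/(1+r)^1 + D_2/(1+r)^2 + TV/(1+r)^2
    = 2071.44677 + 2344.74957 + 34467.81874 = 38884.01508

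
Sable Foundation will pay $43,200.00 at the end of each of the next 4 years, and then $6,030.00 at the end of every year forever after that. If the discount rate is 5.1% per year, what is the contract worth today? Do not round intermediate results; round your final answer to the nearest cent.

$249732.68

PV of 4-year annuity: $43,200.00 × [1 − (1+0.051)^−4] / 0.051 = 152829.89526
Perpetuity value at year 4: $6,030.00 / 0.051 = 118235.29412
PV of perpetuity: 118235.29412 / (1+0.051)^4 = 96902.78790
Total PV = 152829.89526 + 96902.78790 = 249732.68317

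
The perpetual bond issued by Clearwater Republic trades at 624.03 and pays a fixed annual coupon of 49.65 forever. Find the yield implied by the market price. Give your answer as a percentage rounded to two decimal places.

7.96%

P = C/r ⇒ r = C/P = 49.65/624.03 = 0.079563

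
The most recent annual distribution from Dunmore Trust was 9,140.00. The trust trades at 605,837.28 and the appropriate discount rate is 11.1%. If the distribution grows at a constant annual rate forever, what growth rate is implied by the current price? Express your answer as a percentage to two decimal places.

9.45%

P = D₀(1+g)/(r−g) ⇒ P(r−g) = D₀(1+g) ⇒ g(P+D₀) = P·r − D₀
g = (P·r − D₀)/(P + D₀) = (605,837.28×0.111 − 9,140.00) / (605,837.28 + 9,140.00) = 0.094488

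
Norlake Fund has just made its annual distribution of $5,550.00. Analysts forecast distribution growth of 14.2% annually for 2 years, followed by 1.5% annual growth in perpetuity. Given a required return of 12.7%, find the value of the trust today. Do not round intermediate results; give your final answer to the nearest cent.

D_1 = 6338.10000
D_2 = 7238.11020
Terminal value at year 2: TV = D_2×(1+g_2)/(r−g_2) = 7346.68185/0.112 = 65595.37369
P_0 = D_1/(1+r)^1 + D_2/(1+r)^2 + TV/(1+r)^2
    = 5623.86868 + 5698.72052 + 51644.65475 = 62967.24395

$62967.24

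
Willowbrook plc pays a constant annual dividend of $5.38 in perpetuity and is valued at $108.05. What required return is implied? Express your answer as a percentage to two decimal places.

P = C/r ⇒ r = C/P = $5.38/$108.05 = 0.049792

4.98%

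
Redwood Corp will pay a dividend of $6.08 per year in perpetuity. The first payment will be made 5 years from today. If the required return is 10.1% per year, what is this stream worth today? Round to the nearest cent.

$40.97

Value at end of year 4: C / r = $6.08 / 0.101 = $60.1980
Discount to today: PV = $60.1980 / (1 + 0.101)^4 = $60.1980 / 1.469431 = $40.97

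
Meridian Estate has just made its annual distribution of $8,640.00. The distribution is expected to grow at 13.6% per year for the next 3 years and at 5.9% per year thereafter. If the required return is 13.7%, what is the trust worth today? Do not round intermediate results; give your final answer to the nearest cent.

$142869.81

D_1 = 9815.04000
D_2 = 11149.88544
D_3 = 12666.26986
Terminal value at year 3: TV = D_3×(1+g_2)/(r−g_2) = 13413.57978/0.078 = 171968.97156
P_0 = D_1/(1+r)^1 + D_2/(1+r)^2 + D_3/(1+r)^3 + TV/(1+r)^3
    = 8632.40106 + 8624.80879 + 8617.22321 + 116995.37666 = 142869.80972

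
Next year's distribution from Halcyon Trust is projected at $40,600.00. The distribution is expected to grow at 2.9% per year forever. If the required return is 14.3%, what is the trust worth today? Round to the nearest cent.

$356140.35

Growing perpetuity: P = D₁ / (r − g) = $40,600.0000 / (0.143 − 0.029) = $356,140.35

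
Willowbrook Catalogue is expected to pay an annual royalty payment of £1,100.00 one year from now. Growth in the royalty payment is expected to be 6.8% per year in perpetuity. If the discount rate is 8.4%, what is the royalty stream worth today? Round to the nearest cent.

£68750.00

Growing perpetuity: P = D₁ / (r − g) = £1,100.0000 / (0.084 − 0.068) = £68,750.00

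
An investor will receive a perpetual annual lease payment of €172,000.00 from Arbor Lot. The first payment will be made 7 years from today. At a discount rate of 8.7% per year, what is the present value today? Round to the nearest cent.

€1198483.14

Value at end of year 6: C / r = €172,000.00 / 0.087 = €1,977,011.4943
Discount to today: PV = €1,977,011.4943 / (1 + 0.087)^6 = €1,977,011.4943 / 1.649595 = €1,198,483.14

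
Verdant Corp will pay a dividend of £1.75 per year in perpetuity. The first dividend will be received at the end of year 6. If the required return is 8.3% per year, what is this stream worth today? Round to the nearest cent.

Value at end of year 5: C / r = £1.75 / 0.083 = £21.0843
Discount to today: PV = £21.0843 / (1 + 0.083)^5 = £21.0843 / 1.489849 = £14.15

£14.15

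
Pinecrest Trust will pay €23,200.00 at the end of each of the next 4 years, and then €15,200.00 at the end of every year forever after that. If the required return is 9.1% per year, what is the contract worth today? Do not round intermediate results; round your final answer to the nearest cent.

PV of 4-year annuity: €23,200.00 × [1 − (1+0.091)^−4] / 0.091 = 74996.82039
Perpetuity value at year 4: €15,200.00 / 0.091 = 167032.96703
PV of perpetuity: 167032.96703 / (1+0.091)^4 = 117897.11919
Total PV = 74996.82039 + 117897.11919 = 192893.93958

€192893.94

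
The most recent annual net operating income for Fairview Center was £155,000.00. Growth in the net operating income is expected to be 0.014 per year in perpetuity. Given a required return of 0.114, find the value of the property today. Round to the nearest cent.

£1571700.00

D₁ = D₀ × (1 + g) = £155,000.00 × 1.014 = £157,170.0000
Growing perpetuity: P = D₁ / (r − g) = £157,170.0000 / (0.114 − 0.014) = £1,571,700.00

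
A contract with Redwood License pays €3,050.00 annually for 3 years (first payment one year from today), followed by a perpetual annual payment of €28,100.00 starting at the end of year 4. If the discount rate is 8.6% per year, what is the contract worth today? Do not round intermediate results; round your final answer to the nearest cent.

PV of 3-year annuity: €3,050.00 × [1 − (1+0.086)^−3] / 0.086 = 7775.82038
Perpetuity value at year 3: €28,100.00 / 0.086 = 326744.18605
PV of perpetuity: 326744.18605 / (1+0.086)^3 = 255104.66056
Total PV = 7775.82038 + 255104.66056 = 262880.48094

€262880.48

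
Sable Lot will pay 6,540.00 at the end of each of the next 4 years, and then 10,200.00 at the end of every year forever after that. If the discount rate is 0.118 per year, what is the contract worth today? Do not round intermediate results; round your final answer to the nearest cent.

75276.99

PV of 4-year annuity: 6,540.00 × [1 − (1+0.118)^−4] / 0.118 = 19948.22868
Perpetuity value at year 4: 10,200.00 / 0.118 = 86440.67797
PV of perpetuity: 86440.67797 / (1+0.118)^4 = 55328.76167
Total PV = 19948.22868 + 55328.76167 = 75276.99035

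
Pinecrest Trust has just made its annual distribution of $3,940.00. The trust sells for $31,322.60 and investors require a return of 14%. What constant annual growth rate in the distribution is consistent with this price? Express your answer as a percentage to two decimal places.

1.26%

P = D₀(1+g)/(r−g) ⇒ P(r−g) = D₀(1+g) ⇒ g(P+D₀) = P·r − D₀
g = (P·r − D₀)/(P + D₀) = ($31,322.60×0.14 − $3,940.00) / ($31,322.60 + $3,940.00) = 0.012624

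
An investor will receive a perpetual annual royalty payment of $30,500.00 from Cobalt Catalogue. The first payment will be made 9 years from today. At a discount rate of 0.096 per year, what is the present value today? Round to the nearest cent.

Value at end of year 8: C / r = $30,500.00 / 0.096 = $317,708.3333
Discount to today: PV = $317,708.3333 / (1 + 0.096)^8 = $317,708.3333 / 2.082018 = $152,596.36

$152596.36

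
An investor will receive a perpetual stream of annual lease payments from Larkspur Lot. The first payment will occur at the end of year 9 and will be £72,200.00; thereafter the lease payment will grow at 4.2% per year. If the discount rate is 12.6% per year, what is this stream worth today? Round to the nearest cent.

Value at end of year 8: C₁ / (r − g) = £72,200.00 / (0.126 − 0.042) = £859,523.8095
Discount to today: PV = £859,523.8095 / (1 + 0.126)^8 = £859,523.8095 / 2.584087 = £332,621.86

£332621.86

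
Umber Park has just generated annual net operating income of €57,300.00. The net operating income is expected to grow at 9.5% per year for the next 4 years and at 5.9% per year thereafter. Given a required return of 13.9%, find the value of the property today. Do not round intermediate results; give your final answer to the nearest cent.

D_1 = 62743.50000
D_2 = 68704.13250
D_3 = 75231.02509
D_4 = 82377.97247
Terminal value at year 4: TV = D_4×(1+g_2)/(r−g_2) = 87238.27285/0.08 = 1090478.41058
P_0 = D_1/(1+r)^1 + D_2/(1+r)^2 + D_3/(1+r)^3 + D_4/(1+r)^4 + TV/(1+r)^4
    = 55086.47937 + 52958.46787 + 50912.66227 + 48945.88690 + 647921.17787 = 855824.67428

€855824.67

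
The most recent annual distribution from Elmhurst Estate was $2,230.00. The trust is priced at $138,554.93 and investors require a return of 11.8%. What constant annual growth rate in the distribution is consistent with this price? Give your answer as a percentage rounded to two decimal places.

P = D₀(1+g)/(r−g) ⇒ P(r−g) = D₀(1+g) ⇒ g(P+D₀) = P·r − D₀
g = (P·r − D₀)/(P + D₀) = ($138,554.93×0.118 − $2,230.00) / ($138,554.93 + $2,230.00) = 0.100291

10.03%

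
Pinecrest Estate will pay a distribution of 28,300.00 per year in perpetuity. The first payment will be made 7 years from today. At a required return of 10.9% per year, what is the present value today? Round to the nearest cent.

Value at end of year 6: C / r = 28,300.00 / 0.109 = 259,633.0275
Discount to today: PV = 259,633.0275 / (1 + 0.109)^6 = 259,633.0275 / 1.860327 = 139,563.12

139563.12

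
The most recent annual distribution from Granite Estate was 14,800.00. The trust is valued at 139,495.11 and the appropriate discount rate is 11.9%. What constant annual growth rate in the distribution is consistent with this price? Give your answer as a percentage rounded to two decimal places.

1.17%

P = D₀(1+g)/(r−g) ⇒ P(r−g) = D₀(1+g) ⇒ g(P+D₀) = P·r − D₀
g = (P·r − D₀)/(P + D₀) = (139,495.11×0.119 − 14,800.00) / (139,495.11 + 14,800.00) = 0.011665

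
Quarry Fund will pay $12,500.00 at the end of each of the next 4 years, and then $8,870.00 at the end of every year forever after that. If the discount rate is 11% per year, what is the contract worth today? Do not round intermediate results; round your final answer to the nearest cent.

$91898.24

PV of 4-year annuity: $12,500.00 × [1 − (1+0.11)^−4] / 0.11 = 38780.57112
Perpetuity value at year 4: $8,870.00 / 0.11 = 80636.36364
PV of perpetuity: 80636.36364 / (1+0.11)^4 = 53117.67037
Total PV = 38780.57112 + 53117.67037 = 91898.24149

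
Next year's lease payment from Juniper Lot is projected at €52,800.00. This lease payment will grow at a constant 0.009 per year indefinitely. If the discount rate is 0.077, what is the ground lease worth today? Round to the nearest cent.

Growing perpetuity: P = D₁ / (r − g) = €52,800.0000 / (0.077 − 0.009) = €776,470.59

€776470.59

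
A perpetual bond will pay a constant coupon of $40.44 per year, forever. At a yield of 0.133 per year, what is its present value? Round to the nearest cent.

$304.06

Level perpetuity: PV = C / r = $40.44 / 0.133 = $304.06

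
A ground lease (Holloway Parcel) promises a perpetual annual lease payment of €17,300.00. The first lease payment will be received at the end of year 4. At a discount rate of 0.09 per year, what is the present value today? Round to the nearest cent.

Value at end of year 3: C / r = €17,300.00 / 0.09 = €192,222.2222
Discount to today: PV = €192,222.2222 / (1 + 0.09)^3 = €192,222.2222 / 1.295029 = €148,430.82

€148430.82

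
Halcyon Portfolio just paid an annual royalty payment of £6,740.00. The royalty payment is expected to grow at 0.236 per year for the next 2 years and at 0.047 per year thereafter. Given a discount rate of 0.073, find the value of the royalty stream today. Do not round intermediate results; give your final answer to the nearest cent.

D_1 = 8330.64000
D_2 = 10296.67104
Terminal value at year 2: TV = D_2×(1+g_2)/(r−g_2) = 10780.61458/0.026 = 414639.02226
P_0 = D_1/(1+r)^1 + D_2/(1+r)^2 + TV/(1+r)^2
    = 7763.87698 + 8943.29166 + 360139.47557 = 376846.64420

£376846.64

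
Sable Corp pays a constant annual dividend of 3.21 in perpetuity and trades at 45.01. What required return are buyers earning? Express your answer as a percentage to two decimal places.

7.13%

P = C/r ⇒ r = C/P = 3.21/45.01 = 0.071317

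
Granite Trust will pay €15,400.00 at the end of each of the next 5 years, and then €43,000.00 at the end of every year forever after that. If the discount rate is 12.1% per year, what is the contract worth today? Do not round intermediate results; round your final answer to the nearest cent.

PV of 5-year annuity: €15,400.00 × [1 − (1+0.121)^−5] / 0.121 = 55376.30366
Perpetuity value at year 5: €43,000.00 / 0.121 = 355371.90083
PV of perpetuity: 355371.90083 / (1+0.121)^5 = 200749.75424
Total PV = 55376.30366 + 200749.75424 = 256126.05790

€256126.06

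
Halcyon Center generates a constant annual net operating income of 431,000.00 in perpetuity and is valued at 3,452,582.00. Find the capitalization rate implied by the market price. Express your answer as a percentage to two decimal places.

12.48%

P = C/r ⇒ r = C/P = 431,000.00/3,452,582.00 = 0.124834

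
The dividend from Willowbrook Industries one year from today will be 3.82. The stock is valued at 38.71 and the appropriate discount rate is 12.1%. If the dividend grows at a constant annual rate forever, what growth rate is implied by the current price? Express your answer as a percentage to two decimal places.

2.23%

P = D₁/(r−g) ⇒ g = r − D₁/P = 0.121 − 3.82/38.71 = 0.022317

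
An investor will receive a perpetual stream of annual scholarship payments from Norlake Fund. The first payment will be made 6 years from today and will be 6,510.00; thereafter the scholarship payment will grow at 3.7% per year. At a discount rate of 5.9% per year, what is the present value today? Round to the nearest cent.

222166.47

Value at end of year 5: C₁ / (r − g) = 6,510.00 / (0.059 − 0.037) = 295,909.0909
Discount to today: PV = 295,909.0909 / (1 + 0.059)^5 = 295,909.0909 / 1.331925 = 222,166.47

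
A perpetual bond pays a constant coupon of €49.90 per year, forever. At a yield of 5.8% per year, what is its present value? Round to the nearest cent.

Level perpetuity: PV = C / r = €49.90 / 0.058 = €860.34

€860.34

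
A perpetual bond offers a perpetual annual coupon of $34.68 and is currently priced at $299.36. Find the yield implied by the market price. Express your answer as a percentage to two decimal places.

11.58%

P = C/r ⇒ r = C/P = $34.68/$299.36 = 0.115847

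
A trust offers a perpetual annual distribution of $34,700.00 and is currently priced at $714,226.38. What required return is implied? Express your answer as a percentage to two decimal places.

4.86%

P = C/r ⇒ r = C/P = $34,700.00/$714,226.38 = 0.048584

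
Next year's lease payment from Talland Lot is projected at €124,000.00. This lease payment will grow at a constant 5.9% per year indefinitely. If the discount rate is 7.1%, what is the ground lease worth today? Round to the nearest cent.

€10333333.33

Growing perpetuity: P = D₁ / (r − g) = €124,000.0000 / (0.071 − 0.059) = €10,333,333.33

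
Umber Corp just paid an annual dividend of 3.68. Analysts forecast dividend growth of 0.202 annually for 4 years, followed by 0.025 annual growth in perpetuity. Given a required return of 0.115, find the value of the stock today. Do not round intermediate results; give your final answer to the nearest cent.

D_1 = 4.42336
D_2 = 5.31688
D_3 = 6.39089
D_4 = 7.68185
Terminal value at year 4: TV = D_4×(1+g_2)/(r−g_2) = 7.87389/0.09 = 87.48771
P_0 = D_1/(1+r)^1 + D_2/(1+r)^2 + D_3/(1+r)^3 + D_4/(1+r)^4 + TV/(1+r)^4
    = 3.96714 + 4.27668 + 4.61038 + 4.97011 + 56.60406 = 74.42837

74.43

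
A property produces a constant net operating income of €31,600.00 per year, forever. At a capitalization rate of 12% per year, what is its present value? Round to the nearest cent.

€263333.33

Level perpetuity: PV = C / r = €31,600.00 / 0.12 = €263,333.33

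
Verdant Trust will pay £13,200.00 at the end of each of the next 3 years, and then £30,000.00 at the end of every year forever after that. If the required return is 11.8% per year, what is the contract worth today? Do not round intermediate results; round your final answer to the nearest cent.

PV of 3-year annuity: £13,200.00 × [1 − (1+0.118)^−3] / 0.118 = 31813.45254
Perpetuity value at year 3: £30,000.00 / 0.118 = 254237.28814
PV of perpetuity: 254237.28814 / (1+0.118)^3 = 181933.98691
Total PV = 31813.45254 + 181933.98691 = 213747.43945

£213747.44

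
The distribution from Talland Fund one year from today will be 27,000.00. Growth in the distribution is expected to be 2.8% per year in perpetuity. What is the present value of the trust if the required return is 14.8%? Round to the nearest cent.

225000.00

Growing perpetuity: P = D₁ / (r − g) = 27,000.0000 / (0.148 − 0.028) = 225,000.00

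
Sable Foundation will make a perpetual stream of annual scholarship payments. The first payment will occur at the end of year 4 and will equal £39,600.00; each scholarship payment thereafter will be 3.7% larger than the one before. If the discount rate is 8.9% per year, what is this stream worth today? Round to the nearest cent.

£589668.87

Value at end of year 3: C₁ / (r − g) = £39,600.00 / (0.089 − 0.037) = £761,538.4615
Discount to today: PV = £761,538.4615 / (1 + 0.089)^3 = £761,538.4615 / 1.291468 = £589,668.87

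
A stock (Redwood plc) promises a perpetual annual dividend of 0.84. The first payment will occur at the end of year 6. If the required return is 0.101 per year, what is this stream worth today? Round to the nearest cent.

Value at end of year 5: C / r = 0.84 / 0.101 = 8.3168
Discount to today: PV = 8.3168 / (1 + 0.101)^5 = 8.3168 / 1.617844 = 5.14

5.14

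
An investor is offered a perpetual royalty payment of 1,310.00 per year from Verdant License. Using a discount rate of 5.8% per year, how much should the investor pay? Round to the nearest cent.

22586.21

Level perpetuity: PV = C / r = 1,310.00 / 0.058 = 22,586.21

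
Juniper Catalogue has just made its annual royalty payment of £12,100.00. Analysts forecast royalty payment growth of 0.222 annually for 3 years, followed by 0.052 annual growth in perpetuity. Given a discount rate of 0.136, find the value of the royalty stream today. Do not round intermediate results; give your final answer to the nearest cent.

£230704.28

D_1 = 14786.20000
D_2 = 18068.73640
D_3 = 22079.99588
Terminal value at year 3: TV = D_3×(1+g_2)/(r−g_2) = 23228.15567/0.084 = 276525.66270
P_0 = D_1/(1+r)^1 + D_2/(1+r)^2 + D_3/(1+r)^3 + TV/(1+r)^3
    = 13016.02113 + 14001.38892 + 15061.35323 + 188625.51897 = 230704.28224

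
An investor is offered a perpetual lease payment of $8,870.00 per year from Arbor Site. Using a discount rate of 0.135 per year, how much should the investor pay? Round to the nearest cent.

Level perpetuity: PV = C / r = $8,870.00 / 0.135 = $65,703.70

$65703.70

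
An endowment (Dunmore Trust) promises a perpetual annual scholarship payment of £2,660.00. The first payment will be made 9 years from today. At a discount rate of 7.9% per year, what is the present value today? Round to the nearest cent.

£18326.65

Value at end of year 8: C / r = £2,660.00 / 0.079 = £33,670.8861
Discount to today: PV = £33,670.8861 / (1 + 0.079)^8 = £33,670.8861 / 1.837264 = £18,326.65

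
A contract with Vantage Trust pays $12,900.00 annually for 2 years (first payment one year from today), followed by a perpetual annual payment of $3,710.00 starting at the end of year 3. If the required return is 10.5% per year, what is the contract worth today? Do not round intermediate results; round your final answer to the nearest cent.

PV of 2-year annuity: $12,900.00 × [1 − (1+0.105)^−2] / 0.105 = 22239.10239
Perpetuity value at year 2: $3,710.00 / 0.105 = 35333.33333
PV of perpetuity: 35333.33333 / (1+0.105)^2 = 28937.43644
Total PV = 22239.10239 + 28937.43644 = 51176.53884

$51176.54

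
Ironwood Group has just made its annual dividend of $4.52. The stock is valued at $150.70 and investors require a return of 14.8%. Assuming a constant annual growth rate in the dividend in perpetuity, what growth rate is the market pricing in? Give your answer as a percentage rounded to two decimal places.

11.46%

P = D₀(1+g)/(r−g) ⇒ P(r−g) = D₀(1+g) ⇒ g(P+D₀) = P·r − D₀
g = (P·r − D₀)/(P + D₀) = ($150.70×0.148 − $4.52) / ($150.70 + $4.52) = 0.114570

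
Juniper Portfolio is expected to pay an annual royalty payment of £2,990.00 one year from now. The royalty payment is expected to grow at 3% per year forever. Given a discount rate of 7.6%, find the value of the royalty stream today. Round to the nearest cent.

Growing perpetuity: P = D₁ / (r − g) = £2,990.0000 / (0.076 − 0.03) = £65,000.00

£65000.00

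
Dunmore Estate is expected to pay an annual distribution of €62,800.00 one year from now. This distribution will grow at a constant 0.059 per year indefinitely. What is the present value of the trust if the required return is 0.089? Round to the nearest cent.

€2093333.33

Growing perpetuity: P = D₁ / (r − g) = €62,800.0000 / (0.089 − 0.059) = €2,093,333.33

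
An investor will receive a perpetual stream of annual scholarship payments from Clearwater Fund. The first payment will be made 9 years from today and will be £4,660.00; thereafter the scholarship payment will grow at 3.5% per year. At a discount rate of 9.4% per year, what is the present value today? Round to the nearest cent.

Value at end of year 8: C₁ / (r − g) = £4,660.00 / (0.094 − 0.035) = £78,983.0508
Discount to today: PV = £78,983.0508 / (1 + 0.094)^8 = £78,983.0508 / 2.051817 = £38,494.20

£38494.20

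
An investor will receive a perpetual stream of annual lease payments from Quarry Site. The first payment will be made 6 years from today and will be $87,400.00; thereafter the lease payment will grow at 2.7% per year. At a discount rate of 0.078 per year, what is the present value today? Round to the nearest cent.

$1177192.41

Value at end of year 5: C₁ / (r − g) = $87,400.00 / (0.078 − 0.027) = $1,713,725.4902
Discount to today: PV = $1,713,725.4902 / (1 + 0.078)^5 = $1,713,725.4902 / 1.455773 = $1,177,192.41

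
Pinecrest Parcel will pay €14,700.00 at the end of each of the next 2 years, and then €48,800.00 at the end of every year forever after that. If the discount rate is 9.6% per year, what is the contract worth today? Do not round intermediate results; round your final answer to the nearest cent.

PV of 2-year annuity: €14,700.00 × [1 − (1+0.096)^−2] / 0.096 = 25650.00799
Perpetuity value at year 2: €48,800.00 / 0.096 = 508333.33333
PV of perpetuity: 508333.33333 / (1+0.096)^2 = 423182.28639
Total PV = 25650.00799 + 423182.28639 = 448832.29439

€448832.29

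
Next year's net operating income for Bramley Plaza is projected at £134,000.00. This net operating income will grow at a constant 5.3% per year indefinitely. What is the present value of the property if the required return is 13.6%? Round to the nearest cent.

Growing perpetuity: P = D₁ / (r − g) = £134,000.0000 / (0.136 − 0.053) = £1,614,457.83

£1614457.83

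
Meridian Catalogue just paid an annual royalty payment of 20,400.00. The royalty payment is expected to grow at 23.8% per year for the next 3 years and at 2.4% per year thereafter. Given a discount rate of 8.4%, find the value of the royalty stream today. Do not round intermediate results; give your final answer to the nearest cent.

D_1 = 25255.20000
D_2 = 31265.93760
D_3 = 38707.23075
Terminal value at year 3: TV = D_3×(1+g_2)/(r−g_2) = 39636.20429/0.06 = 660603.40478
P_0 = D_1/(1+r)^1 + D_2/(1+r)^2 + D_3/(1+r)^3 + TV/(1+r)^3
    = 23298.15498 + 26608.04047 + 30388.14954 + 518624.41878 = 598918.76377

598918.76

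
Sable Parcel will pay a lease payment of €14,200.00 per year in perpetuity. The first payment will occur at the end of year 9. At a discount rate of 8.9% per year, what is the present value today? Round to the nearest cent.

€80663.17

Value at end of year 8: C / r = €14,200.00 / 0.089 = €159,550.5618
Discount to today: PV = €159,550.5618 / (1 + 0.089)^8 = €159,550.5618 / 1.977985 = €80,663.17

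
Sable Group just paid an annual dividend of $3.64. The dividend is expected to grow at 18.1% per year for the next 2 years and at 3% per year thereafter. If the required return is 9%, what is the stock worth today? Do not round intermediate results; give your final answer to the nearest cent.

$81.57

D_1 = 4.29884
D_2 = 5.07693
Terminal value at year 2: TV = D_2×(1+g_2)/(r−g_2) = 5.22924/0.06 = 87.15397
P_0 = D_1/(1+r)^1 + D_2/(1+r)^2 + TV/(1+r)^2
    = 3.94389 + 4.27315 + 73.35575 = 81.57279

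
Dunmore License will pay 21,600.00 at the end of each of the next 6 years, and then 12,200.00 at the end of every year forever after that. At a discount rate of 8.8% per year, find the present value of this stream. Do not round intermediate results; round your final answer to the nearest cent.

PV of 6-year annuity: 21,600.00 × [1 − (1+0.088)^−6] / 0.088 = 97476.35685
Perpetuity value at year 6: 12,200.00 / 0.088 = 138636.36364
PV of perpetuity: 138636.36364 / (1+0.088)^6 = 83580.27319
Total PV = 97476.35685 + 83580.27319 = 181056.63004

181056.63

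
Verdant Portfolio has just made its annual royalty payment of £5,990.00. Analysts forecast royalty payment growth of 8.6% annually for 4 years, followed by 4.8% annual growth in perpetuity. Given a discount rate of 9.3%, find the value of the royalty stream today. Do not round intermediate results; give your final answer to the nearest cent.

D_1 = 6505.14000
D_2 = 7064.58204
D_3 = 7672.13610
D_4 = 8331.93980
Terminal value at year 4: TV = D_4×(1+g_2)/(r−g_2) = 8731.87291/0.045 = 194041.62022
P_0 = D_1/(1+r)^1 + D_2/(1+r)^2 + D_3/(1+r)^3 + D_4/(1+r)^4 + TV/(1+r)^4
    = 5951.63769 + 5913.52108 + 5875.64857 + 5838.01862 + 135960.96691 = 159539.79287

£159539.79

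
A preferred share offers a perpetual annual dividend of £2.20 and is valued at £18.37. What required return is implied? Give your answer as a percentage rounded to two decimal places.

P = C/r ⇒ r = C/P = £2.20/£18.37 = 0.119760

11.98%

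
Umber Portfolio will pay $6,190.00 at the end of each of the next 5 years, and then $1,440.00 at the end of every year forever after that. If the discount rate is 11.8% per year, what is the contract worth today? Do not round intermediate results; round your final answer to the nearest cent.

PV of 5-year annuity: $6,190.00 × [1 − (1+0.118)^−5] / 0.118 = 22424.56434
Perpetuity value at year 5: $1,440.00 / 0.118 = 12203.38983
PV of perpetuity: 12203.38983 / (1+0.118)^5 = 6986.68989
Total PV = 22424.56434 + 6986.68989 = 29411.25422

$29411.25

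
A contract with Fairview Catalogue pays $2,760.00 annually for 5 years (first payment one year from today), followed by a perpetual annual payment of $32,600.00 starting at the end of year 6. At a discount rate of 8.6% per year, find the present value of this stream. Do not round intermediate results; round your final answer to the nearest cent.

PV of 5-year annuity: $2,760.00 × [1 − (1+0.086)^−5] / 0.086 = 10847.78996
Perpetuity value at year 5: $32,600.00 / 0.086 = 379069.76744
PV of perpetuity: 379069.76744 / (1+0.086)^5 = 250940.07448
Total PV = 10847.78996 + 250940.07448 = 261787.86444

$261787.86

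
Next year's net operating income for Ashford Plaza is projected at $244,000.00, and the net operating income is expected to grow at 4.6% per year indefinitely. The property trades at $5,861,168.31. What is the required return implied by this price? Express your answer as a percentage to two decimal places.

P = D₁/(r − g) ⇒ r = D₁/P + g = $244,000.0000/$5,861,168.31 + 0.046 = 0.041630 + 0.046 = 0.087630

8.76%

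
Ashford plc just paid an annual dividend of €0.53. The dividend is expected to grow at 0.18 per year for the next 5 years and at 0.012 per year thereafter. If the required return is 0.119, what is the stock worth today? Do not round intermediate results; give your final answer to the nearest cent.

D_1 = 0.62540
D_2 = 0.73797
D_3 = 0.87081
D_4 = 1.02755
D_5 = 1.21251
Terminal value at year 5: TV = D_5×(1+g_2)/(r−g_2) = 1.22706/0.107 = 11.46787
P_0 = D_1/(1+r)^1 + D_2/(1+r)^2 + D_3/(1+r)^3 + D_4/(1+r)^4 + D_5/(1+r)^5 + TV/(1+r)^5
    = 0.55889 + 0.58936 + 0.62149 + 0.65537 + 0.69109 + 6.53630 = 9.65250

€9.65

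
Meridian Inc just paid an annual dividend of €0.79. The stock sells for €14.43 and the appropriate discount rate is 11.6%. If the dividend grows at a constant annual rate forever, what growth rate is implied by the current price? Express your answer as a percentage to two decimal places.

5.81%

P = D₀(1+g)/(r−g) ⇒ P(r−g) = D₀(1+g) ⇒ g(P+D₀) = P·r − D₀
g = (P·r − D₀)/(P + D₀) = (€14.43×0.116 − €0.79) / (€14.43 + €0.79) = 0.058074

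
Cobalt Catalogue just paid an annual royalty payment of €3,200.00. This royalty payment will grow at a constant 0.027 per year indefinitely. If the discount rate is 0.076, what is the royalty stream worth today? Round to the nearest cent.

D₁ = D₀ × (1 + g) = €3,200.00 × 1.027 = €3,286.4000
Growing perpetuity: P = D₁ / (r − g) = €3,286.4000 / (0.076 − 0.027) = €67,069.39

€67069.39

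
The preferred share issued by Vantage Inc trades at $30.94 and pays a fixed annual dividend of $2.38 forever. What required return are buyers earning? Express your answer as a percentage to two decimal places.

7.69%

P = C/r ⇒ r = C/P = $2.38/$30.94 = 0.076923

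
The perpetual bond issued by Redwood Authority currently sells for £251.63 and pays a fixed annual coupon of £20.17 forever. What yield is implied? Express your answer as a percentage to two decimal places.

8.02%

P = C/r ⇒ r = C/P = £20.17/£251.63 = 0.080157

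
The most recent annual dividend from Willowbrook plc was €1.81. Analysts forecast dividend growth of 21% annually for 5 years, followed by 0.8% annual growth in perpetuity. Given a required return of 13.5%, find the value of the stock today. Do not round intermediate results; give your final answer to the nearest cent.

D_1 = 2.19010
D_2 = 2.65002
D_3 = 3.20653
D_4 = 3.87990
D_5 = 4.69467
Terminal value at year 5: TV = D_5×(1+g_2)/(r−g_2) = 4.73223/0.127 = 37.26166
P_0 = D_1/(1+r)^1 + D_2/(1+r)^2 + D_3/(1+r)^3 + D_4/(1+r)^4 + D_5/(1+r)^5 + TV/(1+r)^5
    = 1.92960 + 2.05711 + 2.19304 + 2.33796 + 2.49245 + 19.78258 = 30.79274

€30.79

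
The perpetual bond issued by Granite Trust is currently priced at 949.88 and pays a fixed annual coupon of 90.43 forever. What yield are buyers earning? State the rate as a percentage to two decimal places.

P = C/r ⇒ r = C/P = 90.43/949.88 = 0.095201

9.52%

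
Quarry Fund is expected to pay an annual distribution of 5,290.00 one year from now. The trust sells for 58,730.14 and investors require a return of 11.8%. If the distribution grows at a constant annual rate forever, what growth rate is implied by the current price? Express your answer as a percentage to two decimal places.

2.79%

P = D₁/(r−g) ⇒ g = r − D₁/P = 0.118 − 5,290.00/58,730.14 = 0.027927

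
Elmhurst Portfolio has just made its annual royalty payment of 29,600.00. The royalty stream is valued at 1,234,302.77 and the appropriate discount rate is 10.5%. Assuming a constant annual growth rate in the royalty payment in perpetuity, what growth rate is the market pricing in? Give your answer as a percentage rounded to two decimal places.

P = D₀(1+g)/(r−g) ⇒ P(r−g) = D₀(1+g) ⇒ g(P+D₀) = P·r − D₀
g = (P·r − D₀)/(P + D₀) = (1,234,302.77×0.105 − 29,600.00) / (1,234,302.77 + 29,600.00) = 0.079121

7.91%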